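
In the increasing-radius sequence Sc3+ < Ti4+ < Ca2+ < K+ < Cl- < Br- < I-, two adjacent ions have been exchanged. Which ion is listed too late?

Ti4+

Scanning neighbour by neighbour, only Sc3+/Ti4+ violates a trend: they are isoelectronic (18 e⁻) and Ti has more protons than Sc (22 vs 21), making Ti4+ smaller. That makes Ti4+ the one sitting a position late relative to where it belongs.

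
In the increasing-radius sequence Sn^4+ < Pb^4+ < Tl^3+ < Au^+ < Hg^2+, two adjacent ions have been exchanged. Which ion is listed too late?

Scanning neighbour by neighbour, only Au^+/Hg^2+ violates a trend: Hg^2+ and Au^+ share 78 electrons; the higher nuclear charge on Hg (Z=80) contracts it more, so Hg^2+ < Au^+. That makes Hg^2+ the one sitting a position late relative to where it belongs.

Hg^2+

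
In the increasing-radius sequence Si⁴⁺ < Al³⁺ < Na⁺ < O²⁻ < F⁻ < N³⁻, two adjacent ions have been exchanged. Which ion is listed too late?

Check each adjacent pair. O²⁻ and F⁻ are reversed: F⁻ and O²⁻ share 10 electrons; the higher nuclear charge on F (Z=9) contracts it more, so F⁻ < O²⁻. No other neighbouring pair contradicts the periodic trends, so F⁻ is the ion listed too late.

F⁻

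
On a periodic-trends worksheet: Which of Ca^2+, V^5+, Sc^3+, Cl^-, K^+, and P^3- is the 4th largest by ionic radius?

Ca^2+

All of these have 18 electrons (isoelectronic). With the same electron cloud, the ion with the most protons pulls it in tightest. Nuclear charges: V^5+ (Z=23), Sc^3+ (Z=21), Ca^2+ (Z=20), K^+ (Z=19), Cl^- (Z=17), P^3- (Z=15). Highest Z is smallest.
That gives V^5+ < Sc^3+ < Ca^2+ < K^+ < Cl^- < P^3-. From the largest end, number 4 is Ca^2+.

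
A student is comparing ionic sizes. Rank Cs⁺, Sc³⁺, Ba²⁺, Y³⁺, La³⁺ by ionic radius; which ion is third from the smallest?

La³⁺

Tabulating Z and e⁻: Sc³⁺: 18 e⁻, Z=21, Y³⁺: 36 e⁻, Z=39, La³⁺: 54 e⁻, Z=57, Ba²⁺: 54 e⁻, Z=56, Cs⁺: 54 e⁻, Z=55. Sc³⁺ < Y³⁺ (same group, period 4 vs 5); Y³⁺ < La³⁺ (same group, period 5 vs 6); La³⁺ < Ba²⁺ (isoelectronic, higher Z=57 is smaller); Ba²⁺ < Cs⁺ (isoelectronic, higher Z=56 is smaller).
Full ascending order: Sc³⁺ < Y³⁺ < La³⁺ < Ba²⁺ < Cs⁺. Counting from the smallest, position 3 is La³⁺.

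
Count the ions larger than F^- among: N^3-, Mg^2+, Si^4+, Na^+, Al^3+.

1

These species are isoelectronic with 10 electrons. The only difference is the number of protons: Si^4+ (Z=14), Al^3+ (Z=13), Mg^2+ (Z=12), Na^+ (Z=11), F^- (Z=9), N^3- (Z=7). The strongest nuclear pull (Si^4+) gives the smallest ion.
Placing each against F^-: smaller — Si^4+, Al^3+, Mg^2+, Na^+; larger — N^3-. So 1 is larger.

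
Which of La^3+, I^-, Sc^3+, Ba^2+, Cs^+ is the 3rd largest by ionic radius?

Tabulating Z and e⁻: Sc^3+ (Z=21, 18 e⁻), La^3+ (Z=57, 54 e⁻), Ba^2+ (Z=56, 54 e⁻), Cs^+ (Z=55, 54 e⁻), I^- (Z=53, 54 e⁻). Sc^3+ < La^3+ (same group, period 4 vs 6); La^3+ < Ba^2+ (both 54 e⁻, Z=57>56); Ba^2+ < Cs^+ (both 54 e⁻, Z=56>55); Cs^+ < I^- (both 54 e⁻, Z=55>53).
So the order is Sc^3+ < La^3+ < Ba^2+ < Cs^+ < I^-; the 3rd-largest ion is Ba^2+.

Ba^2+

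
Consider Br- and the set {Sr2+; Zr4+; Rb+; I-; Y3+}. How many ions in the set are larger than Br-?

Work out protons and electrons: Zr4+ (Z=40, 36 e⁻), Y3+ (Z=39, 36 e⁻), Sr2+ (Z=38, 36 e⁻), Rb+ (Z=37, 36 e⁻), Br- (Z=35, 36 e⁻), I- (Z=53, 54 e⁻). Zr4+ < Y3+ (both 36 e⁻, Z=40>39); Y3+ < Sr2+ (isoelectronic, higher Z=39 is smaller); Sr2+ < Rb+ (both 36 e⁻, Z=38>37); Rb+ < Br- (both 36 e⁻, Z=37>35); Br- < I- (same group, period 4 vs 5).
Placing each against Br-: smaller — Zr4+, Y3+, Sr2+, Rb+; larger — I-. That's 1.

1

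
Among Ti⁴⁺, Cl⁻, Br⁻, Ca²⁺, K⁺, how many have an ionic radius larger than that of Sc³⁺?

4

Electron counts and nuclear charges: Ti⁴⁺: 18 e⁻, Z=22, Sc³⁺: 18 e⁻, Z=21, Ca²⁺: 18 e⁻, Z=20, K⁺: 18 e⁻, Z=19, Cl⁻: 18 e⁻, Z=17, Br⁻: 36 e⁻, Z=35. Ti⁴⁺ < Sc³⁺ (both 18 e⁻, Z=22>21); Sc³⁺ < Ca²⁺ (isoelectronic, higher Z=21 is smaller); Ca²⁺ < K⁺ (both 18 e⁻, Z=20>19); K⁺ < Cl⁻ (both 18 e⁻, Z=19>17); Cl⁻ < Br⁻ (same group, 1 shell fewer).
Relative to Sc³⁺, the ions that are larger are Ca²⁺, K⁺, Cl⁻, Br⁻. Count: 4.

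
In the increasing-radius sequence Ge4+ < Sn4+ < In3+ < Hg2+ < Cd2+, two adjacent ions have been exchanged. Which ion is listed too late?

Cd2+

The pair Hg2+, Cd2+ is the wrong way round — same group and charge — period 5 sits above period 6, so Cd2+ is smaller. All other adjacent pairs agree with periodic trends, so Cd2+ is the misplaced ion.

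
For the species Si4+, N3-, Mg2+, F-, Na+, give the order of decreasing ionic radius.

Each ion has 10 electrons. The ranking follows nuclear charge in reverse — greater Z gives a smaller radius. Si4+ (Z=14), Mg2+ (Z=12), Na+ (Z=11), F- (Z=9), N3- (Z=7).

N3- > F- > Na+ > Mg2+ > Si4+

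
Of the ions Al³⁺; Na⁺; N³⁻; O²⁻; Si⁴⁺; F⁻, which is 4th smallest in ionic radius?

F⁻

All of these have 10 electrons (isoelectronic). With the same electron cloud, the ion with the most protons pulls it in tightest. Nuclear charges: Si⁴⁺ (Z=14), Al³⁺ (Z=13), Na⁺ (Z=11), F⁻ (Z=9), O²⁻ (Z=8), N³⁻ (Z=7). Highest Z is smallest.
That gives Si⁴⁺ < Al³⁺ < Na⁺ < F⁻ < O²⁻ < N³⁻. From the smallest end, number 4 is F⁻.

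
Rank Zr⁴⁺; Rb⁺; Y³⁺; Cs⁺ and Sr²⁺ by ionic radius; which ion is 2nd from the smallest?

Y³⁺

Zr⁴⁺: 36 e⁻, Z=40, Y³⁺: 36 e⁻, Z=39, Sr²⁺: 36 e⁻, Z=38, Rb⁺: 36 e⁻, Z=37, Cs⁺: 54 e⁻, Z=55. Zr⁴⁺ < Y³⁺ (both 36 e⁻, Z=40>39); Y³⁺ < Sr²⁺ (both 36 e⁻, Z=39>38); Sr²⁺ < Rb⁺ (both 36 e⁻, Z=38>37); Rb⁺ < Cs⁺ (same group, 1 shell fewer).
So the order is Zr⁴⁺ < Y³⁺ < Sr²⁺ < Rb⁺ < Cs⁺; the 2nd-smallest ion is Y³⁺.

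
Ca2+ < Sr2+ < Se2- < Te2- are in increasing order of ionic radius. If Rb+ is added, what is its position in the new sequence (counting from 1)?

Work out protons and electrons: Ca2+ (Z=20, 18 e⁻), Sr2+ (Z=38, 36 e⁻), Rb+ (Z=37, 36 e⁻), Se2- (Z=34, 36 e⁻), Te2- (Z=52, 54 e⁻). Ca2+ < Sr2+ (same group, 1 shell fewer); Sr2+ < Rb+ (isoelectronic, higher Z=38 is smaller); Rb+ < Se2- (both 36 e⁻, Z=37>34); Se2- < Te2- (same group, period 4 vs 5).
The complete sequence is Ca2+ < Sr2+ < Rb+ < Se2- < Te2-. Rb+ sits at position 3.

3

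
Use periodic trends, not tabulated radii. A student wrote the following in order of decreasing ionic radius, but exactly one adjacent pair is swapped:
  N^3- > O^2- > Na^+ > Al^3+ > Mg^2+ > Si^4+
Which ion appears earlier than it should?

The pair Al^3+, Mg^2+ is the wrong way round — both have 10 electrons but Z(Al)=13 > Z(Mg)=12, so Al^3+ should be the smaller of the two. All other adjacent pairs agree with periodic trends, so Al^3+ is the misplaced ion.

Al^3+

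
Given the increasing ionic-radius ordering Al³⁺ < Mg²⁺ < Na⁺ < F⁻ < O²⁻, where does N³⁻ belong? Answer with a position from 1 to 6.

Each ion has 10 electrons. The ranking follows nuclear charge in reverse — greater Z gives a smaller radius. Al³⁺ (Z=13), Mg²⁺ (Z=12), Na⁺ (Z=11), F⁻ (Z=9), O²⁻ (Z=8), N³⁻ (Z=7).
Putting N³⁻ in gives Al³⁺ < Mg²⁺ < Na⁺ < F⁻ < O²⁻ < N³⁻; it lands at slot 6.

6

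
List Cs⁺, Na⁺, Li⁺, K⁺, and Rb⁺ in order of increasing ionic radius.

Li⁺ < Na⁺ < K⁺ < Rb⁺ < Cs⁺

These ions sit in one column with identical charge. Each step down the periodic table adds a principal shell, increasing the radius.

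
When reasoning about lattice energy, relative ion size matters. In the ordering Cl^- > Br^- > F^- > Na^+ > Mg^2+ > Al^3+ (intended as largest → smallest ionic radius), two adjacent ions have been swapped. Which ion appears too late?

Scanning neighbour by neighbour, only Cl^-/Br^- violates a trend: same group and charge — period 3 sits above period 4, so Cl^- is smaller. That makes Br^- the one sitting a position late relative to where it belongs.

Br^-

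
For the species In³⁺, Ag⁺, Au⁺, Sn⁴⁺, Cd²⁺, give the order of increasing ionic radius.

Sn⁴⁺ (Z=50, 46 e⁻), In³⁺ (Z=49, 46 e⁻), Cd²⁺ (Z=48, 46 e⁻), Ag⁺ (Z=47, 46 e⁻), Au⁺ (Z=79, 78 e⁻). Sn⁴⁺ < In³⁺ (isoelectronic, higher Z=50 is smaller); In³⁺ < Cd²⁺ (isoelectronic, higher Z=49 is smaller); Cd²⁺ < Ag⁺ (both 46 e⁻, Z=48>47); Ag⁺ < Au⁺ (same group, period 5 vs 6).

Sn⁴⁺ < In³⁺ < Cd²⁺ < Ag⁺ < Au⁺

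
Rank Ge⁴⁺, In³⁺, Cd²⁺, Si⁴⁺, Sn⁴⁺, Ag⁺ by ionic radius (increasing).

Si⁴⁺ < Ge⁴⁺ < Sn⁴⁺ < In³⁺ < Cd²⁺ < Ag⁺

First list Z and electron count for each: Si⁴⁺: 10 e⁻, Z=14, Ge⁴⁺: 28 e⁻, Z=32, Sn⁴⁺: 46 e⁻, Z=50, In³⁺: 46 e⁻, Z=49, Cd²⁺: 46 e⁻, Z=48, Ag⁺: 46 e⁻, Z=47. Si⁴⁺ < Ge⁴⁺ (same group, 1 shell fewer); Ge⁴⁺ < Sn⁴⁺ (same group, 1 shell fewer); Sn⁴⁺ < In³⁺ (both 46 e⁻, Z=50>49); In³⁺ < Cd²⁺ (isoelectronic, higher Z=49 is smaller); Cd²⁺ < Ag⁺ (both 46 e⁻, Z=48>47).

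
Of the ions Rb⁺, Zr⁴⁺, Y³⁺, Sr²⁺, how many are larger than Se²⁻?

0

All of these have 36 electrons (isoelectronic). With the same electron cloud, the ion with the most protons pulls it in tightest. Nuclear charges: Zr⁴⁺ (Z=40), Y³⁺ (Z=39), Sr²⁺ (Z=38), Rb⁺ (Z=37), Se²⁻ (Z=34). Highest Z is smallest.
Overall: Zr⁴⁺ < Y³⁺ < Sr²⁺ < Rb⁺ < Se²⁻. Se²⁻ has 4 below it and 0 above. That's 0.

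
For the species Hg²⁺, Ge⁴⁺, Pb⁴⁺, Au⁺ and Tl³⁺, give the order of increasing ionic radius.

First list Z and electron count for each: Ge⁴⁺ (Z=32, 28 e⁻), Pb⁴⁺ (Z=82, 78 e⁻), Tl³⁺ (Z=81, 78 e⁻), Hg²⁺ (Z=80, 78 e⁻), Au⁺ (Z=79, 78 e⁻). Ge⁴⁺ < Pb⁴⁺ (same group, period 4 vs 6); Pb⁴⁺ < Tl³⁺ (isoelectronic, higher Z=82 is smaller); Tl³⁺ < Hg²⁺ (isoelectronic, higher Z=81 is smaller); Hg²⁺ < Au⁺ (isoelectronic, higher Z=80 is smaller).

Ge⁴⁺ < Pb⁴⁺ < Tl³⁺ < Hg²⁺ < Au⁺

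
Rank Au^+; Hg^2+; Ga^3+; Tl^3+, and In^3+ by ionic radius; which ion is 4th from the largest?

In^3+

Electron counts and nuclear charges: Ga^3+ has 28 e⁻ (Z=31), In^3+ has 46 e⁻ (Z=49), Tl^3+ has 78 e⁻ (Z=81), Hg^2+ has 78 e⁻ (Z=80), Au^+ has 78 e⁻ (Z=79). Ga^3+ < In^3+ (same group, period 4 vs 5); In^3+ < Tl^3+ (same group, period 5 vs 6); Tl^3+ < Hg^2+ (both 78 e⁻, Z=81>80); Hg^2+ < Au^+ (both 78 e⁻, Z=80>79).
Full ascending order: Ga^3+ < In^3+ < Tl^3+ < Hg^2+ < Au^+. Counting from the largest, position 4 is In^3+.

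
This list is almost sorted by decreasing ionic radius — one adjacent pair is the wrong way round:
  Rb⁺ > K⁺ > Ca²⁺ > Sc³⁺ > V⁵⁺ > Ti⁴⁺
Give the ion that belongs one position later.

V⁵⁺

Check each adjacent pair. V⁵⁺ and Ti⁴⁺ are reversed: V⁵⁺ and Ti⁴⁺ share 18 electrons; the higher nuclear charge on V (Z=23) contracts it more, so V⁵⁺ < Ti⁴⁺. No other neighbouring pair contradicts the periodic trends, so V⁵⁺ is the ion listed too early.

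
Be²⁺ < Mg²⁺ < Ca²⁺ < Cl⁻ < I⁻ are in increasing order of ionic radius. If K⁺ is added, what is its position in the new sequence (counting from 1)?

4

Work out protons and electrons: Be²⁺ has 2 e⁻ (Z=4), Mg²⁺ has 10 e⁻ (Z=12), Ca²⁺ has 18 e⁻ (Z=20), K⁺ has 18 e⁻ (Z=19), Cl⁻ has 18 e⁻ (Z=17), I⁻ has 54 e⁻ (Z=53). Be²⁺ < Mg²⁺ (same group, period 2 vs 3); Mg²⁺ < Ca²⁺ (same group, period 3 vs 4); Ca²⁺ < K⁺ (isoelectronic, higher Z=20 is smaller); K⁺ < Cl⁻ (both 18 e⁻, Z=19>17); Cl⁻ < I⁻ (same group, period 3 vs 5).
With K⁺ included the full order is Be²⁺ < Mg²⁺ < Ca²⁺ < K⁺ < Cl⁻ < I⁻, so it takes position 4.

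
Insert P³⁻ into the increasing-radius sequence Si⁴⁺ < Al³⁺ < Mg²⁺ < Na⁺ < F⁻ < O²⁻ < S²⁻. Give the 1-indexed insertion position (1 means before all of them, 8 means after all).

8

First list Z and electron count for each: Si⁴⁺: 10 e⁻, Z=14, Al³⁺: 10 e⁻, Z=13, Mg²⁺: 10 e⁻, Z=12, Na⁺: 10 e⁻, Z=11, F⁻: 10 e⁻, Z=9, O²⁻: 10 e⁻, Z=8, S²⁻: 18 e⁻, Z=16, P³⁻: 18 e⁻, Z=15. Si⁴⁺ < Al³⁺ (isoelectronic, higher Z=14 is smaller); Al³⁺ < Mg²⁺ (isoelectronic, higher Z=13 is smaller); Mg²⁺ < Na⁺ (isoelectronic, higher Z=12 is smaller); Na⁺ < F⁻ (isoelectronic, higher Z=11 is smaller); F⁻ < O²⁻ (isoelectronic, higher Z=9 is smaller); O²⁻ < S²⁻ (same group, period 2 vs 3); S²⁻ < P³⁻ (both 18 e⁻, Z=16>15).
With P³⁻ included the full order is Si⁴⁺ < Al³⁺ < Mg²⁺ < Na⁺ < F⁻ < O²⁻ < S²⁻ < P³⁻, so it takes position 8.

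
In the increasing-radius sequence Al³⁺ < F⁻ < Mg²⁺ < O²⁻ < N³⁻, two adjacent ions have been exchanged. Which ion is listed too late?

Check each adjacent pair. F⁻ and Mg²⁺ are reversed: both have 10 electrons but Z(Mg)=12 > Z(F)=9, so Mg²⁺ should be the smaller of the two. No other neighbouring pair contradicts the periodic trends, so Mg²⁺ is the ion listed too late.

Mg²⁺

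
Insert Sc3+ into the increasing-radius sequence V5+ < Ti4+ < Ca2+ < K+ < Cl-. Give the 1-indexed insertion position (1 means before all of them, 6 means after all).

All of these have 18 electrons (isoelectronic). With the same electron cloud, the ion with the most protons pulls it in tightest. Nuclear charges: V5+ (Z=23), Ti4+ (Z=22), Sc3+ (Z=21), Ca2+ (Z=20), K+ (Z=19), Cl- (Z=17). Highest Z is smallest.
Merged order: V5+ < Ti4+ < Sc3+ < Ca2+ < K+ < Cl- — Sc3+ is number 3.

3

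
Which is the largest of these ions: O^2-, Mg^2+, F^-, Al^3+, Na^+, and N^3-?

N^3-

Each ion has 10 electrons. The ranking follows nuclear charge in reverse — greater Z gives a smaller radius. Al^3+ (Z=13), Mg^2+ (Z=12), Na^+ (Z=11), F^- (Z=9), O^2- (Z=8), N^3- (Z=7).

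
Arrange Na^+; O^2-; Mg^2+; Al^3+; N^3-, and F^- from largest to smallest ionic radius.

These species are isoelectronic with 10 electrons. The only difference is the number of protons: Al^3+ (Z=13), Mg^2+ (Z=12), Na^+ (Z=11), F^- (Z=9), O^2- (Z=8), N^3- (Z=7). The strongest nuclear pull (Al^3+) gives the smallest ion.

N^3- > O^2- > F^- > Na^+ > Mg^2+ > Al^3+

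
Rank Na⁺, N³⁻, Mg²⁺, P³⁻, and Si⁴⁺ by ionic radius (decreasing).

P³⁻ > N³⁻ > Na⁺ > Mg²⁺ > Si⁴⁺

Work out protons and electrons: Si⁴⁺ (Z=14, 10 e⁻), Mg²⁺ (Z=12, 10 e⁻), Na⁺ (Z=11, 10 e⁻), N³⁻ (Z=7, 10 e⁻), P³⁻ (Z=15, 18 e⁻). Si⁴⁺ < Mg²⁺ (isoelectronic, higher Z=14 is smaller); Mg²⁺ < Na⁺ (both 10 e⁻, Z=12>11); Na⁺ < N³⁻ (both 10 e⁻, Z=11>7); N³⁻ < P³⁻ (same group, 1 shell fewer).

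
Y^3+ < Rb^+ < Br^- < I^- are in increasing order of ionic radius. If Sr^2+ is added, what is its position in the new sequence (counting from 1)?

First list Z and electron count for each: Y^3+ has 36 e⁻ (Z=39), Sr^2+ has 36 e⁻ (Z=38), Rb^+ has 36 e⁻ (Z=37), Br^- has 36 e⁻ (Z=35), I^- has 54 e⁻ (Z=53). Y^3+ < Sr^2+ (both 36 e⁻, Z=39>38); Sr^2+ < Rb^+ (isoelectronic, higher Z=38 is smaller); Rb^+ < Br^- (isoelectronic, higher Z=37 is smaller); Br^- < I^- (same group, period 4 vs 5).
Putting Sr^2+ in gives Y^3+ < Sr^2+ < Rb^+ < Br^- < I^-; it lands at slot 2.

2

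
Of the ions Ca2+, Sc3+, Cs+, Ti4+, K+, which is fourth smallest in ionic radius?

K+

Work out protons and electrons: Ti4+ (Z=22, 18 e⁻), Sc3+ (Z=21, 18 e⁻), Ca2+ (Z=20, 18 e⁻), K+ (Z=19, 18 e⁻), Cs+ (Z=55, 54 e⁻). Ti4+ < Sc3+ (both 18 e⁻, Z=22>21); Sc3+ < Ca2+ (both 18 e⁻, Z=21>20); Ca2+ < K+ (both 18 e⁻, Z=20>19); K+ < Cs+ (same group, 2 shells fewer).
Ordering: Ti4+ < Sc3+ < Ca2+ < K+ < Cs+. The fourth smallest is K+.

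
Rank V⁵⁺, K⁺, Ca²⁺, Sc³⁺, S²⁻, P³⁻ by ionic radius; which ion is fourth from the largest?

Isoelectronic series (18 e⁻ each). Size is set by nuclear charge: more protons means a smaller ion. V⁵⁺ (Z=23), Sc³⁺ (Z=21), Ca²⁺ (Z=20), K⁺ (Z=19), S²⁻ (Z=16), P³⁻ (Z=15).
Full ascending order: V⁵⁺ < Sc³⁺ < Ca²⁺ < K⁺ < S²⁻ < P³⁻. Counting from the largest, position 4 is Ca²⁺.

Ca²⁺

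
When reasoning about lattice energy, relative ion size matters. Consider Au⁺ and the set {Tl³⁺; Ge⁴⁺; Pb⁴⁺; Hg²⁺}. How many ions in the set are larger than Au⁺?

Electron counts and nuclear charges: Ge⁴⁺ has 28 e⁻ (Z=32), Pb⁴⁺ has 78 e⁻ (Z=82), Tl³⁺ has 78 e⁻ (Z=81), Hg²⁺ has 78 e⁻ (Z=80), Au⁺ has 78 e⁻ (Z=79). Ge⁴⁺ < Pb⁴⁺ (same group, 2 shells fewer); Pb⁴⁺ < Tl³⁺ (isoelectronic, higher Z=82 is smaller); Tl³⁺ < Hg²⁺ (isoelectronic, higher Z=81 is smaller); Hg²⁺ < Au⁺ (both 78 e⁻, Z=80>79).
Ordering all of them (including Au⁺) by radius gives Ge⁴⁺ < Pb⁴⁺ < Tl³⁺ < Hg²⁺ < Au⁺. Count: 0.

0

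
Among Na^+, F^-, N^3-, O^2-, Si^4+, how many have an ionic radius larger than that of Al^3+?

4

Isoelectronic series (10 e⁻ each). Size is set by nuclear charge: more protons means a smaller ion. Si^4+ (Z=14), Al^3+ (Z=13), Na^+ (Z=11), F^- (Z=9), O^2- (Z=8), N^3- (Z=7).
Placing each against Al^3+: smaller — Si^4+; larger — Na^+, F^-, O^2-, N^3-. That's 4.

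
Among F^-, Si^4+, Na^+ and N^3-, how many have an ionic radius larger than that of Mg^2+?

3

These species are isoelectronic with 10 electrons. The only difference is the number of protons: Si^4+ (Z=14), Mg^2+ (Z=12), Na^+ (Z=11), F^- (Z=9), N^3- (Z=7). The strongest nuclear pull (Si^4+) gives the smallest ion.
Ordering all of them (including Mg^2+) by radius gives Si^4+ < Mg^2+ < Na^+ < F^- < N^3-. That's 3.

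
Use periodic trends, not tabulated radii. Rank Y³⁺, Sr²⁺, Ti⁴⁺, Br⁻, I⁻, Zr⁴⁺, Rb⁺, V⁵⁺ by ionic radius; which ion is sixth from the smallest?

Rb⁺

V⁵⁺ has 18 e⁻ (Z=23), Ti⁴⁺ has 18 e⁻ (Z=22), Zr⁴⁺ has 36 e⁻ (Z=40), Y³⁺ has 36 e⁻ (Z=39), Sr²⁺ has 36 e⁻ (Z=38), Rb⁺ has 36 e⁻ (Z=37), Br⁻ has 36 e⁻ (Z=35), I⁻ has 54 e⁻ (Z=53). V⁵⁺ < Ti⁴⁺ (isoelectronic, higher Z=23 is smaller); Ti⁴⁺ < Zr⁴⁺ (same group, 1 shell fewer); Zr⁴⁺ < Y³⁺ (isoelectronic, higher Z=40 is smaller); Y³⁺ < Sr²⁺ (isoelectronic, higher Z=39 is smaller); Sr²⁺ < Rb⁺ (both 36 e⁻, Z=38>37); Rb⁺ < Br⁻ (isoelectronic, higher Z=37 is smaller); Br⁻ < I⁻ (same group, 1 shell fewer).
Ordering: V⁵⁺ < Ti⁴⁺ < Zr⁴⁺ < Y³⁺ < Sr²⁺ < Rb⁺ < Br⁻ < I⁻. The sixth smallest is Rb⁺.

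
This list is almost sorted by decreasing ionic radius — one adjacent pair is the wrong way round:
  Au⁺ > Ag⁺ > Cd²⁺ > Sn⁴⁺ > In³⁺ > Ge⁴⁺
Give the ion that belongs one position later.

Sn⁴⁺

Scanning neighbour by neighbour, only Sn⁴⁺/In³⁺ violates a trend: they are isoelectronic (46 e⁻) and Sn has more protons than In (50 vs 49), making Sn⁴⁺ smaller. That makes Sn⁴⁺ the one sitting a position early relative to where it belongs.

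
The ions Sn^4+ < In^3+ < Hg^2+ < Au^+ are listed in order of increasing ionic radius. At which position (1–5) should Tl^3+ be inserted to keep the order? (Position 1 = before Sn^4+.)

3

First list Z and electron count for each: Sn^4+: 46 e⁻, Z=50, In^3+: 46 e⁻, Z=49, Tl^3+: 78 e⁻, Z=81, Hg^2+: 78 e⁻, Z=80, Au^+: 78 e⁻, Z=79. Sn^4+ < In^3+ (isoelectronic, higher Z=50 is smaller); In^3+ < Tl^3+ (same group, 1 shell fewer); Tl^3+ < Hg^2+ (isoelectronic, higher Z=81 is smaller); Hg^2+ < Au^+ (isoelectronic, higher Z=80 is smaller).
Putting Tl^3+ in gives Sn^4+ < In^3+ < Tl^3+ < Hg^2+ < Au^+; it lands at slot 3.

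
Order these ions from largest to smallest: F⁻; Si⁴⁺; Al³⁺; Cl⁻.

Cl⁻ > F⁻ > Al³⁺ > Si⁴⁺

First list Z and electron count for each: Si⁴⁺ (Z=14, 10 e⁻), Al³⁺ (Z=13, 10 e⁻), F⁻ (Z=9, 10 e⁻), Cl⁻ (Z=17, 18 e⁻). Si⁴⁺ < Al³⁺ (both 10 e⁻, Z=14>13); Al³⁺ < F⁻ (both 10 e⁻, Z=13>9); F⁻ < Cl⁻ (same group, 1 shell fewer).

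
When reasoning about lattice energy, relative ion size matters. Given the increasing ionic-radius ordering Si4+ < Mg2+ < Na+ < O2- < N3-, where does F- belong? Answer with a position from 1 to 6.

4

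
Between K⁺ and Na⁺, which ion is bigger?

All are in the same group with charge +1. Radius grows down the group as n (the outermost shell) increases.

K⁺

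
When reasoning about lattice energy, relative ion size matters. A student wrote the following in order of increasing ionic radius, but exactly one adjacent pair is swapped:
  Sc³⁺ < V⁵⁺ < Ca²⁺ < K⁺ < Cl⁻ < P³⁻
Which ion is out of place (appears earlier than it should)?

Check each adjacent pair. Sc³⁺ and V⁵⁺ are reversed: both have 18 electrons but Z(V)=23 > Z(Sc)=21, so V⁵⁺ should be the smaller of the two. No other neighbouring pair contradicts the periodic trends, so Sc³⁺ is the ion listed too early.

Sc³⁺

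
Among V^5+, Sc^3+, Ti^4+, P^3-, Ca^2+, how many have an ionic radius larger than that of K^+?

Each ion has 18 electrons. The ranking follows nuclear charge in reverse — greater Z gives a smaller radius. V^5+ (Z=23), Ti^4+ (Z=22), Sc^3+ (Z=21), Ca^2+ (Z=20), K^+ (Z=19), P^3- (Z=15).
Overall: V^5+ < Ti^4+ < Sc^3+ < Ca^2+ < K^+ < P^3-. K^+ has 4 below it and 1 above. Count: 1.

1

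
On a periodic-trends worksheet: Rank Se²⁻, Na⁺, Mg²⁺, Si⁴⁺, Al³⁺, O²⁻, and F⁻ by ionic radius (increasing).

Si⁴⁺ < Al³⁺ < Mg²⁺ < Na⁺ < F⁻ < O²⁻ < Se²⁻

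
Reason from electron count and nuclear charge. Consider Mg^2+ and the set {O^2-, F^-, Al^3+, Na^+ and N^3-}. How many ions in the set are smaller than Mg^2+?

1

Isoelectronic series (10 e⁻ each). Size is set by nuclear charge: more protons means a smaller ion. Al^3+ (Z=13), Mg^2+ (Z=12), Na^+ (Z=11), F^- (Z=9), O^2- (Z=8), N^3- (Z=7).
Relative to Mg^2+, the ions that are smaller are Al^3+. That's 1.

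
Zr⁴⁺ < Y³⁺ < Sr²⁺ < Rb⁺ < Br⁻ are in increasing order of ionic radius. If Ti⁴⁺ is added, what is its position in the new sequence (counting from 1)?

Electron counts and nuclear charges: Ti⁴⁺ has 18 e⁻ (Z=22), Zr⁴⁺ has 36 e⁻ (Z=40), Y³⁺ has 36 e⁻ (Z=39), Sr²⁺ has 36 e⁻ (Z=38), Rb⁺ has 36 e⁻ (Z=37), Br⁻ has 36 e⁻ (Z=35). Ti⁴⁺ < Zr⁴⁺ (same group, period 4 vs 5); Zr⁴⁺ < Y³⁺ (isoelectronic, higher Z=40 is smaller); Y³⁺ < Sr²⁺ (both 36 e⁻, Z=39>38); Sr²⁺ < Rb⁺ (both 36 e⁻, Z=38>37); Rb⁺ < Br⁻ (both 36 e⁻, Z=37>35).
The complete sequence is Ti⁴⁺ < Zr⁴⁺ < Y³⁺ < Sr²⁺ < Rb⁺ < Br⁻. Ti⁴⁺ sits at position 1.

1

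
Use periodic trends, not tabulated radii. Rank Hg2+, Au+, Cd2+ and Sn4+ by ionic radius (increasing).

Sn4+ has 46 e⁻ (Z=50), Cd2+ has 46 e⁻ (Z=48), Hg2+ has 78 e⁻ (Z=80), Au+ has 78 e⁻ (Z=79). Sn4+ < Cd2+ (both 46 e⁻, Z=50>48); Cd2+ < Hg2+ (same group, period 5 vs 6); Hg2+ < Au+ (isoelectronic, higher Z=80 is smaller).

Sn4+ < Cd2+ < Hg2+ < Au+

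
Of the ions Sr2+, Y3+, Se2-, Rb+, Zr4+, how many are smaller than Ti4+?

0

Tabulating Z and e⁻: Ti4+ has 18 e⁻ (Z=22), Zr4+ has 36 e⁻ (Z=40), Y3+ has 36 e⁻ (Z=39), Sr2+ has 36 e⁻ (Z=38), Rb+ has 36 e⁻ (Z=37), Se2- has 36 e⁻ (Z=34). Ti4+ < Zr4+ (same group, 1 shell fewer); Zr4+ < Y3+ (isoelectronic, higher Z=40 is smaller); Y3+ < Sr2+ (both 36 e⁻, Z=39>38); Sr2+ < Rb+ (isoelectronic, higher Z=38 is smaller); Rb+ < Se2- (isoelectronic, higher Z=37 is smaller).
Overall: Ti4+ < Zr4+ < Y3+ < Sr2+ < Rb+ < Se2-. Ti4+ has 0 below it and 5 above. So 0 are smaller.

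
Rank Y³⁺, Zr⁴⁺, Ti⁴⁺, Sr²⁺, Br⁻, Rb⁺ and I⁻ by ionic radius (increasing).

Ti⁴⁺ < Zr⁴⁺ < Y³⁺ < Sr²⁺ < Rb⁺ < Br⁻ < I⁻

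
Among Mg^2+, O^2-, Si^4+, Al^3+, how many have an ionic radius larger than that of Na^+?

Each ion has 10 electrons. The ranking follows nuclear charge in reverse — greater Z gives a smaller radius. Si^4+ (Z=14), Al^3+ (Z=13), Mg^2+ (Z=12), Na^+ (Z=11), O^2- (Z=8).
Ordering all of them (including Na^+) by radius gives Si^4+ < Al^3+ < Mg^2+ < Na^+ < O^2-. That's 1.

1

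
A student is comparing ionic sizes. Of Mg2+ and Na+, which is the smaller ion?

Mg2+

All of these have 10 electrons (isoelectronic). With the same electron cloud, the ion with the most protons pulls it in tightest. Nuclear charges: Mg2+ (Z=12), Na+ (Z=11). Highest Z is smallest.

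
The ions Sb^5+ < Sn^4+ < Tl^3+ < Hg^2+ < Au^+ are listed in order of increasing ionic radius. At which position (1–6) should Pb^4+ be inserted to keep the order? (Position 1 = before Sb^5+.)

Electron counts and nuclear charges: Sb^5+ (Z=51, 46 e⁻), Sn^4+ (Z=50, 46 e⁻), Pb^4+ (Z=82, 78 e⁻), Tl^3+ (Z=81, 78 e⁻), Hg^2+ (Z=80, 78 e⁻), Au^+ (Z=79, 78 e⁻). Sb^5+ < Sn^4+ (isoelectronic, higher Z=51 is smaller); Sn^4+ < Pb^4+ (same group, 1 shell fewer); Pb^4+ < Tl^3+ (isoelectronic, higher Z=82 is smaller); Tl^3+ < Hg^2+ (isoelectronic, higher Z=81 is smaller); Hg^2+ < Au^+ (isoelectronic, higher Z=80 is smaller).
With Pb^4+ included the full order is Sb^5+ < Sn^4+ < Pb^4+ < Tl^3+ < Hg^2+ < Au^+, so it takes position 3.

3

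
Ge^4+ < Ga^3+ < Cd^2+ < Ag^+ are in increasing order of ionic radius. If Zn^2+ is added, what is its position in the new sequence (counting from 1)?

Work out protons and electrons: Ge^4+ has 28 e⁻ (Z=32), Ga^3+ has 28 e⁻ (Z=31), Zn^2+ has 28 e⁻ (Z=30), Cd^2+ has 46 e⁻ (Z=48), Ag^+ has 46 e⁻ (Z=47). Ge^4+ < Ga^3+ (both 28 e⁻, Z=32>31); Ga^3+ < Zn^2+ (isoelectronic, higher Z=31 is smaller); Zn^2+ < Cd^2+ (same group, 1 shell fewer); Cd^2+ < Ag^+ (both 46 e⁻, Z=48>47).
Putting Zn^2+ in gives Ge^4+ < Ga^3+ < Zn^2+ < Cd^2+ < Ag^+; it lands at slot 3.

3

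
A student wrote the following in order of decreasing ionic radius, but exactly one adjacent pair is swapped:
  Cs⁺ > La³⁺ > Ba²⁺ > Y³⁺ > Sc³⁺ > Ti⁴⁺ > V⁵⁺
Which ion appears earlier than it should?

La³⁺

The pair La³⁺, Ba²⁺ is the wrong way round — La³⁺ and Ba²⁺ share 54 electrons; the higher nuclear charge on La (Z=57) contracts it more, so La³⁺ < Ba²⁺. All other adjacent pairs agree with periodic trends, so La³⁺ is the misplaced ion.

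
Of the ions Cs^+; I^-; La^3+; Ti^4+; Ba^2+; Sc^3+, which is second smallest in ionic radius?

Sc^3+

Ti^4+: 18 e⁻, Z=22, Sc^3+: 18 e⁻, Z=21, La^3+: 54 e⁻, Z=57, Ba^2+: 54 e⁻, Z=56, Cs^+: 54 e⁻, Z=55, I^-: 54 e⁻, Z=53. Ti^4+ < Sc^3+ (isoelectronic, higher Z=22 is smaller); Sc^3+ < La^3+ (same group, 2 shells fewer); La^3+ < Ba^2+ (isoelectronic, higher Z=57 is smaller); Ba^2+ < Cs^+ (isoelectronic, higher Z=56 is smaller); Cs^+ < I^- (isoelectronic, higher Z=55 is smaller).
Full ascending order: Ti^4+ < Sc^3+ < La^3+ < Ba^2+ < Cs^+ < I^-. Counting from the smallest, position 2 is Sc^3+.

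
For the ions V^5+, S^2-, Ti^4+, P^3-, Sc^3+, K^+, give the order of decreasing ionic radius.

All of these have 18 electrons (isoelectronic). With the same electron cloud, the ion with the most protons pulls it in tightest. Nuclear charges: V^5+ (Z=23), Ti^4+ (Z=22), Sc^3+ (Z=21), K^+ (Z=19), S^2- (Z=16), P^3- (Z=15). Highest Z is smallest.

P^3- > S^2- > K^+ > Sc^3+ > Ti^4+ > V^5+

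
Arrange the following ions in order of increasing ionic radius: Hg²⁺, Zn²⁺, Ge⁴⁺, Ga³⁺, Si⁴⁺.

Si⁴⁺ < Ge⁴⁺ < Ga³⁺ < Zn²⁺ < Hg²⁺

First list Z and electron count for each: Si⁴⁺ has 10 e⁻ (Z=14), Ge⁴⁺ has 28 e⁻ (Z=32), Ga³⁺ has 28 e⁻ (Z=31), Zn²⁺ has 28 e⁻ (Z=30), Hg²⁺ has 78 e⁻ (Z=80). Si⁴⁺ < Ge⁴⁺ (same group, 1 shell fewer); Ge⁴⁺ < Ga³⁺ (both 28 e⁻, Z=32>31); Ga³⁺ < Zn²⁺ (isoelectronic, higher Z=31 is smaller); Zn²⁺ < Hg²⁺ (same group, period 4 vs 6).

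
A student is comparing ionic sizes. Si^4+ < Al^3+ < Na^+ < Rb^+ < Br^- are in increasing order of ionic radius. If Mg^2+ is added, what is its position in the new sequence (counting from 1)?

3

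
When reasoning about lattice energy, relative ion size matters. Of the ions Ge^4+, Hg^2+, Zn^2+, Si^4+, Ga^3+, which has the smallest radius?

Tabulating Z and e⁻: Si^4+ has 10 e⁻ (Z=14), Ge^4+ has 28 e⁻ (Z=32), Ga^3+ has 28 e⁻ (Z=31), Zn^2+ has 28 e⁻ (Z=30), Hg^2+ has 78 e⁻ (Z=80). Si^4+ < Ge^4+ (same group, period 3 vs 4); Ge^4+ < Ga^3+ (isoelectronic, higher Z=32 is smaller); Ga^3+ < Zn^2+ (isoelectronic, higher Z=31 is smaller); Zn^2+ < Hg^2+ (same group, 2 shells fewer).

Si^4+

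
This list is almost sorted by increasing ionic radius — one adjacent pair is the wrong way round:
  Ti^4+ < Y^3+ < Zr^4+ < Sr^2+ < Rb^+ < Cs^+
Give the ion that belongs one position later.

Scanning neighbour by neighbour, only Y^3+/Zr^4+ violates a trend: they are isoelectronic (36 e⁻) and Zr has more protons than Y (40 vs 39), making Zr^4+ smaller. That makes Y^3+ the one sitting a position early relative to where it belongs.

Y^3+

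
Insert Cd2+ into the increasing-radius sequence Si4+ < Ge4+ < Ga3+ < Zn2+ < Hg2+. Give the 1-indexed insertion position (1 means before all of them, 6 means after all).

5

First list Z and electron count for each: Si4+ has 10 e⁻ (Z=14), Ge4+ has 28 e⁻ (Z=32), Ga3+ has 28 e⁻ (Z=31), Zn2+ has 28 e⁻ (Z=30), Cd2+ has 46 e⁻ (Z=48), Hg2+ has 78 e⁻ (Z=80). Si4+ < Ge4+ (same group, 1 shell fewer); Ge4+ < Ga3+ (isoelectronic, higher Z=32 is smaller); Ga3+ < Zn2+ (isoelectronic, higher Z=31 is smaller); Zn2+ < Cd2+ (same group, 1 shell fewer); Cd2+ < Hg2+ (same group, period 5 vs 6).
With Cd2+ included the full order is Si4+ < Ge4+ < Ga3+ < Zn2+ < Cd2+ < Hg2+, so it takes position 5.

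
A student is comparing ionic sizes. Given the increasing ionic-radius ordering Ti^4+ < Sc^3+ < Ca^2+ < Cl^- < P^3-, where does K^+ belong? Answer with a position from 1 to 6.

4

Each ion has 18 electrons. The ranking follows nuclear charge in reverse — greater Z gives a smaller radius. Ti^4+ (Z=22), Sc^3+ (Z=21), Ca^2+ (Z=20), K^+ (Z=19), Cl^- (Z=17), P^3- (Z=15).
Putting K^+ in gives Ti^4+ < Sc^3+ < Ca^2+ < K^+ < Cl^- < P^3-; it lands at slot 4.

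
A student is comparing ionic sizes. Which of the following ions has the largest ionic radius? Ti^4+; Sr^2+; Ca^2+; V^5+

First list Z and electron count for each: V^5+: 18 e⁻, Z=23, Ti^4+: 18 e⁻, Z=22, Ca^2+: 18 e⁻, Z=20, Sr^2+: 36 e⁻, Z=38. V^5+ < Ti^4+ (both 18 e⁻, Z=23>22); Ti^4+ < Ca^2+ (both 18 e⁻, Z=22>20); Ca^2+ < Sr^2+ (same group, 1 shell fewer).

Sr^2+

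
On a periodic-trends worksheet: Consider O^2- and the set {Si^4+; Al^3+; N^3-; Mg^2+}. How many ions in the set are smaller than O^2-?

3

All of these have 10 electrons (isoelectronic). With the same electron cloud, the ion with the most protons pulls it in tightest. Nuclear charges: Si^4+ (Z=14), Al^3+ (Z=13), Mg^2+ (Z=12), O^2- (Z=8), N^3- (Z=7). Highest Z is smallest.
Ordering all of them (including O^2-) by radius gives Si^4+ < Al^3+ < Mg^2+ < O^2- < N^3-. So 3 are smaller.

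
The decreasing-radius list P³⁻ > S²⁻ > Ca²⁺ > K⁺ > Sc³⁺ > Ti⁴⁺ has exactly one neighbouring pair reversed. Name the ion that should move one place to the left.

K⁺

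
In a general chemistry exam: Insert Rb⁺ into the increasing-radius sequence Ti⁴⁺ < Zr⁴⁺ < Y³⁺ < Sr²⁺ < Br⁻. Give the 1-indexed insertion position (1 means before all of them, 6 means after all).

Work out protons and electrons: Ti⁴⁺ (Z=22, 18 e⁻), Zr⁴⁺ (Z=40, 36 e⁻), Y³⁺ (Z=39, 36 e⁻), Sr²⁺ (Z=38, 36 e⁻), Rb⁺ (Z=37, 36 e⁻), Br⁻ (Z=35, 36 e⁻). Ti⁴⁺ < Zr⁴⁺ (same group, 1 shell fewer); Zr⁴⁺ < Y³⁺ (both 36 e⁻, Z=40>39); Y³⁺ < Sr²⁺ (both 36 e⁻, Z=39>38); Sr²⁺ < Rb⁺ (isoelectronic, higher Z=38 is smaller); Rb⁺ < Br⁻ (both 36 e⁻, Z=37>35).
Merged order: Ti⁴⁺ < Zr⁴⁺ < Y³⁺ < Sr²⁺ < Rb⁺ < Br⁻ — Rb⁺ is number 5.

5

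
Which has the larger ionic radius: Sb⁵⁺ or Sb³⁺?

Sb³⁺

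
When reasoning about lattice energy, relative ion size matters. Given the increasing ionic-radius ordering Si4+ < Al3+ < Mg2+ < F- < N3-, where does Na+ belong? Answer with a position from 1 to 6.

4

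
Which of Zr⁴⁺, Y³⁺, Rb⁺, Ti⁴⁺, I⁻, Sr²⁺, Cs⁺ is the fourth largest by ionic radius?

Sr²⁺

First list Z and electron count for each: Ti⁴⁺ has 18 e⁻ (Z=22), Zr⁴⁺ has 36 e⁻ (Z=40), Y³⁺ has 36 e⁻ (Z=39), Sr²⁺ has 36 e⁻ (Z=38), Rb⁺ has 36 e⁻ (Z=37), Cs⁺ has 54 e⁻ (Z=55), I⁻ has 54 e⁻ (Z=53). Ti⁴⁺ < Zr⁴⁺ (same group, period 4 vs 5); Zr⁴⁺ < Y³⁺ (both 36 e⁻, Z=40>39); Y³⁺ < Sr²⁺ (both 36 e⁻, Z=39>38); Sr²⁺ < Rb⁺ (isoelectronic, higher Z=38 is smaller); Rb⁺ < Cs⁺ (same group, 1 shell fewer); Cs⁺ < I⁻ (both 54 e⁻, Z=55>53).
Ordering: Ti⁴⁺ < Zr⁴⁺ < Y³⁺ < Sr²⁺ < Rb⁺ < Cs⁺ < I⁻. The fourth largest is Sr²⁺.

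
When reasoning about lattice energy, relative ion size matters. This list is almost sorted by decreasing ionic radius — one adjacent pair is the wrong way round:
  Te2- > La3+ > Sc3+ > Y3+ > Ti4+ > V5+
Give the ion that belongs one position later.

Scanning neighbour by neighbour, only Sc3+/Y3+ violates a trend: same group and charge — period 4 sits above period 5, so Sc3+ is smaller. That makes Sc3+ the one sitting a position early relative to where it belongs.

Sc3+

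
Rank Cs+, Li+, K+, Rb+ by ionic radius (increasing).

All are in the same group with charge +1. Radius grows down the group as n (the outermost shell) increases.

Li+ < K+ < Rb+ < Cs+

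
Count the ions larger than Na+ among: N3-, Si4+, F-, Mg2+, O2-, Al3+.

3

Isoelectronic series (10 e⁻ each). Size is set by nuclear charge: more protons means a smaller ion. Si4+ (Z=14), Al3+ (Z=13), Mg2+ (Z=12), Na+ (Z=11), F- (Z=9), O2- (Z=8), N3- (Z=7).
Relative to Na+, the ions that are larger are F-, O2-, N3-. Count: 3.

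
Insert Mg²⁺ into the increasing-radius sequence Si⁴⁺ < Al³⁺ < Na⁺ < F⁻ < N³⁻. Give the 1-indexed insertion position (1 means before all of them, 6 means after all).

3

Each ion has 10 electrons. The ranking follows nuclear charge in reverse — greater Z gives a smaller radius. Si⁴⁺ (Z=14), Al³⁺ (Z=13), Mg²⁺ (Z=12), Na⁺ (Z=11), F⁻ (Z=9), N³⁻ (Z=7).
With Mg²⁺ included the full order is Si⁴⁺ < Al³⁺ < Mg²⁺ < Na⁺ < F⁻ < N³⁻, so it takes position 3.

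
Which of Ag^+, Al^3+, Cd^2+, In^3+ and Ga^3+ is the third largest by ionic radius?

Tabulating Z and e⁻: Al^3+ (Z=13, 10 e⁻), Ga^3+ (Z=31, 28 e⁻), In^3+ (Z=49, 46 e⁻), Cd^2+ (Z=48, 46 e⁻), Ag^+ (Z=47, 46 e⁻). Al^3+ < Ga^3+ (same group, period 3 vs 4); Ga^3+ < In^3+ (same group, period 4 vs 5); In^3+ < Cd^2+ (both 46 e⁻, Z=49>48); Cd^2+ < Ag^+ (both 46 e⁻, Z=48>47).
That gives Al^3+ < Ga^3+ < In^3+ < Cd^2+ < Ag^+. From the largest end, number 3 is In^3+.

In^3+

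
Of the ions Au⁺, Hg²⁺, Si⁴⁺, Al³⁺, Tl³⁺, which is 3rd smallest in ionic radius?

Tl³⁺

Si⁴⁺ has 10 e⁻ (Z=14), Al³⁺ has 10 e⁻ (Z=13), Tl³⁺ has 78 e⁻ (Z=81), Hg²⁺ has 78 e⁻ (Z=80), Au⁺ has 78 e⁻ (Z=79). Si⁴⁺ < Al³⁺ (isoelectronic, higher Z=14 is smaller); Al³⁺ < Tl³⁺ (same group, period 3 vs 6); Tl³⁺ < Hg²⁺ (isoelectronic, higher Z=81 is smaller); Hg²⁺ < Au⁺ (isoelectronic, higher Z=80 is smaller).
That gives Si⁴⁺ < Al³⁺ < Tl³⁺ < Hg²⁺ < Au⁺. From the smallest end, number 3 is Tl³⁺.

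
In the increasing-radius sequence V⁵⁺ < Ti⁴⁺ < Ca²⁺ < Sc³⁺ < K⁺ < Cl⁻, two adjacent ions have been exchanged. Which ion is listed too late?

Check each adjacent pair. Ca²⁺ and Sc³⁺ are reversed: both have 18 electrons but Z(Sc)=21 > Z(Ca)=20, so Sc³⁺ should be the smaller of the two. No other neighbouring pair contradicts the periodic trends, so Sc³⁺ is the ion listed too late.

Sc³⁺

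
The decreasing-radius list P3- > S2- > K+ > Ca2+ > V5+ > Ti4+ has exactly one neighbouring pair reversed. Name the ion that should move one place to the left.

Scanning neighbour by neighbour, only V5+/Ti4+ violates a trend: V5+ and Ti4+ share 18 electrons; the higher nuclear charge on V (Z=23) contracts it more, so V5+ < Ti4+. That makes Ti4+ the one sitting a position late relative to where it belongs.

Ti4+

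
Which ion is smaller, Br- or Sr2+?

Sr2+

Isoelectronic series (36 e⁻ each). Size is set by nuclear charge: more protons means a smaller ion. Sr2+ (Z=38), Br- (Z=35).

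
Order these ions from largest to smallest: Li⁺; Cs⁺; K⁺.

All are in the same group with charge +1. Radius grows down the group as n (the outermost shell) increases.

Cs⁺ > K⁺ > Li⁺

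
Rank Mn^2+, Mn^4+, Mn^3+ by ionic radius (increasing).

These are all Mn ions. Removing more electrons (higher positive charge) pulls the remaining electrons in closer, so Mn^4+ is smallest and Mn^2+ is largest.

Mn^4+ < Mn^3+ < Mn^2+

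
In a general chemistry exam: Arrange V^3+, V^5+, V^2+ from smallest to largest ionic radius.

Same element, different charge: the more highly charged cation has fewer electrons and a greater effective nuclear charge per electron, making V^5+ the smallest.

V^5+ < V^3+ < V^2+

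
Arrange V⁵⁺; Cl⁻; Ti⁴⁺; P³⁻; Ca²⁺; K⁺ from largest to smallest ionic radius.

P³⁻ > Cl⁻ > K⁺ > Ca²⁺ > Ti⁴⁺ > V⁵⁺

Each ion has 18 electrons. The ranking follows nuclear charge in reverse — greater Z gives a smaller radius. V⁵⁺ (Z=23), Ti⁴⁺ (Z=22), Ca²⁺ (Z=20), K⁺ (Z=19), Cl⁻ (Z=17), P³⁻ (Z=15).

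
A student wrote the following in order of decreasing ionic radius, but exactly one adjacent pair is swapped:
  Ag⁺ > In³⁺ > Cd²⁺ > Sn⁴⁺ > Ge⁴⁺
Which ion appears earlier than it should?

Scanning neighbour by neighbour, only In³⁺/Cd²⁺ violates a trend: they are isoelectronic (46 e⁻) and In has more protons than Cd (49 vs 48), making In³⁺ smaller. That makes In³⁺ the one sitting a position early relative to where it belongs.

In³⁺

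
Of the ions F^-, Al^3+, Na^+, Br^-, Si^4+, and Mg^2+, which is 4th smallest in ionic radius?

First list Z and electron count for each: Si^4+ has 10 e⁻ (Z=14), Al^3+ has 10 e⁻ (Z=13), Mg^2+ has 10 e⁻ (Z=12), Na^+ has 10 e⁻ (Z=11), F^- has 10 e⁻ (Z=9), Br^- has 36 e⁻ (Z=35). Si^4+ < Al^3+ (isoelectronic, higher Z=14 is smaller); Al^3+ < Mg^2+ (isoelectronic, higher Z=13 is smaller); Mg^2+ < Na^+ (both 10 e⁻, Z=12>11); Na^+ < F^- (isoelectronic, higher Z=11 is smaller); F^- < Br^- (same group, period 2 vs 4).
Full ascending order: Si^4+ < Al^3+ < Mg^2+ < Na^+ < F^- < Br^-. Counting from the smallest, position 4 is Na^+.

Na^+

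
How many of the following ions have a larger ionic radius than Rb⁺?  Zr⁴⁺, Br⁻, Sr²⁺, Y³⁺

All of these have 36 electrons (isoelectronic). With the same electron cloud, the ion with the most protons pulls it in tightest. Nuclear charges: Zr⁴⁺ (Z=40), Y³⁺ (Z=39), Sr²⁺ (Z=38), Rb⁺ (Z=37), Br⁻ (Z=35). Highest Z is smallest.
Ordering all of them (including Rb⁺) by radius gives Zr⁴⁺ < Y³⁺ < Sr²⁺ < Rb⁺ < Br⁻. Count: 1.

1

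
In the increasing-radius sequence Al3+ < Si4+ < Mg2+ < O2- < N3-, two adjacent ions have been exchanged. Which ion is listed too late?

Check each adjacent pair. Al3+ and Si4+ are reversed: Si4+ and Al3+ share 10 electrons; the higher nuclear charge on Si (Z=14) contracts it more, so Si4+ < Al3+. No other neighbouring pair contradicts the periodic trends, so Si4+ is the ion listed too late.

Si4+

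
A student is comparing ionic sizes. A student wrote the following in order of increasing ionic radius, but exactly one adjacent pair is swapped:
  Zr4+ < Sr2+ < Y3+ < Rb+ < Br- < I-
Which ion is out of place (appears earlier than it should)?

Sr2+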